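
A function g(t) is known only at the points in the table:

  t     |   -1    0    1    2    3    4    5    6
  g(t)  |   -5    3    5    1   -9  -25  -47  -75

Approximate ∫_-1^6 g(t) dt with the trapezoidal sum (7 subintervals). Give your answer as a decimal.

-112

Δt = 1.
T_7 = (1/2)·[(-5) + 2·3 + 2·5 + 2·1 + 2·(-9) + 2·(-25) + 2·(-47) + (-75)] = -112.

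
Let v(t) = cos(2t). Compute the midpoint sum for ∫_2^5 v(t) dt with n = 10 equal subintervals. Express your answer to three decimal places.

0.108

Δt = (5 − 2)/10 = 0.3.
Midpoints: 2.15, 2.45, 2.75, 3.05, 3.35, 3.65, 3.95, 4.25, 4.55, 4.85.
v(2.15) ≈ -0.401, v(2.45) ≈ 0.187, v(2.75) ≈ 0.709, v(3.05) ≈ 0.983, v(3.35) ≈ 0.914, v(3.65) ≈ 0.526, v(3.95) ≈ -0.046, v(4.25) ≈ -0.602, v(4.55) ≈ -0.948, v(4.85) ≈ -0.962.
Sum = Δt · [v(2.15) + v(2.45) + v(2.75) + ...].
Sum ≈ 0.108.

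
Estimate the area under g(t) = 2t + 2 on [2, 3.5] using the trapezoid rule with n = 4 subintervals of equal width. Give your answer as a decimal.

Δt = (3.5 − 2)/4 = 0.375.
g(2) = 6, g(2.375) = 6.75, g(2.75) = 7.5, g(3.125) = 8.25, g(3.5) = 9.
T_4 = (Δt/2)·[g(t_0) + 2g(t_1) + 2g(t_2) + 2g(t_3) + g(t_4)].
Sum = 11.25.

11.25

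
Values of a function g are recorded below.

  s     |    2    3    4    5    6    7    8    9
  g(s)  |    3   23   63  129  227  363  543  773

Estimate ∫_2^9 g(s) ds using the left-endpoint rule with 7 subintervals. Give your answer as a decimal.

1351

Δs = 1.
Sum = 1·[3 + 23 + 63 + 129 + 227 + 363 + 543] = 1351.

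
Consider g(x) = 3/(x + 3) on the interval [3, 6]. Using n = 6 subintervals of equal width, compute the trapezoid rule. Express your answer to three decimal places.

Δx = (6 − 3)/6 = 0.5.
g(3) = 0.5, g(3.5) = 6/13, g(4) = 3/7, g(4.5) = 0.4, g(5) = 0.375, g(5.5) = 6/17, g(6) = 1/3.
T_6 = (Δx/2)·[g(x_0) + 2g(x_1) + ... + 2g(x_{5}) + g(x_6)].
Sum ≈ 1.217.

1.217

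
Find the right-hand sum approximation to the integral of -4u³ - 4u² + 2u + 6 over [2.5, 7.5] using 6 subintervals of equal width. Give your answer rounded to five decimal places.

Δu = (7.5 − 2.5)/6 = 5/6.
Right endpoints: 10/3, 25/6, 5, 35/6, 20/3, 7.5.
f(10/3) = -4858/27, f(25/6) = -18601/54, f(5) = -584, f(35/6) = -49271/54, f(20/3) = -36278/27, f(7.5) = -1891.5.
Sum = Δu · [f(10/3) + f(25/6) + f(5) + ...].
Sum ≈ -4379.95370.

-4379.95370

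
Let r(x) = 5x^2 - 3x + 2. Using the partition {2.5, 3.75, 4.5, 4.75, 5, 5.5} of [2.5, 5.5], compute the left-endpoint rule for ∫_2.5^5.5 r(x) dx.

Subinterval widths: 1.25, 0.75, 0.25, 0.25, 0.5.
Left endpoints: 2.5, 3.75, 4.5, 4.75, 5.
r(2.5) = 25.75, r(3.75) = 61.0625, r(4.5) = 89.75, r(4.75) = 100.5625, r(5) = 112.
Sum = Σ Δx_i · r(x_i).
Sum = 181.5625.

181.5625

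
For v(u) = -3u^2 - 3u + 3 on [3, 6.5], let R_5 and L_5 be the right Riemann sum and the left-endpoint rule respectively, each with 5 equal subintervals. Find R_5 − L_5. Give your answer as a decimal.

R_5 = -326.445.
L_5 = -249.27.
R_5 − L_5 = -77.175.

-77.175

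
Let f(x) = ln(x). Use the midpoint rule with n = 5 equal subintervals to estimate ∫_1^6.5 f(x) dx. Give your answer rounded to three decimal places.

Δx = (6.5 − 1)/5 = 1.1.
Midpoints: 1.55, 2.65, 3.75, 4.85, 5.95.
f(1.55) ≈ 0.438, f(2.65) ≈ 0.975, f(3.75) ≈ 1.322, f(4.85) ≈ 1.579, f(5.95) ≈ 1.783.
Sum = Δx · [f(1.55) + f(2.65) + f(3.75) + f(4.85) + f(5.95)].
Sum ≈ 6.707.

6.707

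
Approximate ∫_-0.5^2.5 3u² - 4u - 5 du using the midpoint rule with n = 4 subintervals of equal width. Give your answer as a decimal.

Δu = (2.5 − (-0.5))/4 = 0.75.
Midpoints: -0.125, 0.625, 1.375, 2.125.
f(-0.125) = -4.453125, f(0.625) = -6.328125, f(1.375) = -4.828125, f(2.125) = 0.046875.
Sum = Δu · [f(-0.125) + f(0.625) + f(1.375) + f(2.125)].
Sum = -11.671875.

-11.671875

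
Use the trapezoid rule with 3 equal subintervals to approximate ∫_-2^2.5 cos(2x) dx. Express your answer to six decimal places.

Δx = (2.5 − (-2))/3 = 1.5.
f(-2) ≈ -0.653644, f(-0.5) ≈ 0.540302, f(1) ≈ -0.416147, f(2.5) ≈ 0.283662.
T_3 = (Δx/2)·[f(x_0) + 2f(x_1) + 2f(x_2) + f(x_3)].
Sum ≈ -0.091253.

-0.091253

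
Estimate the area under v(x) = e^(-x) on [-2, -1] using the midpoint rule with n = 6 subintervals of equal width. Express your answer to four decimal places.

Δx = (-1 − (-2))/6 = 1/6.
Midpoints: -23/12, -1.75, -19/12, -17/12, -1.25, -13/12.
v(-23/12) ≈ 6.7983, v(-1.75) ≈ 5.7546, v(-19/12) ≈ 4.8712, v(-17/12) ≈ 4.1234, v(-1.25) ≈ 3.4903, v(-13/12) ≈ 2.9545.
Sum = Δx · [v(-23/12) + v(-1.75) + v(-19/12) + ...].
Sum ≈ 4.6654.

4.6654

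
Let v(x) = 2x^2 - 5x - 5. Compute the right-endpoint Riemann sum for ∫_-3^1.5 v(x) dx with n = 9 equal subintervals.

6

Δx = (1.5 − (-3))/9 = 0.5.
Right endpoints: -2.5, -2, -1.5, -1, -0.5, 0, 0.5, 1, 1.5.
v(-2.5) = 20, v(-2) = 13, v(-1.5) = 7, v(-1) = 2, v(-0.5) = -2, v(0) = -5, v(0.5) = -7, v(1) = -8, v(1.5) = -8.
Sum = Δx · [v(-2.5) + v(-2) + v(-1.5) + ...].
Sum = 6.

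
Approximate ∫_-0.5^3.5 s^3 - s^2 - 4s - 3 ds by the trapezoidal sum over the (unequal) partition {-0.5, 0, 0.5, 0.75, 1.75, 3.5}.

-6.2734375

Subinterval widths: 0.5, 0.5, 0.25, 1, 1.75.
f(-0.5) = -1.375, f(0) = -3, f(0.5) = -5.125, f(0.75) = -6.140625, f(1.75) = -7.703125, f(3.5) = 13.625.
On each subinterval the trapezoid contributes (Δs_i/2)·[f(s_{i-1}) + f(s_i)].
Sum = -6.2734375.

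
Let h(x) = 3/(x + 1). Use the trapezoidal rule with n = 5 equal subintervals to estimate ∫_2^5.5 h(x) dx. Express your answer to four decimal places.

2.3302

Δx = (5.5 − 2)/5 = 0.7.
h(2) = 1, h(2.7) = 30/37, h(3.4) = 15/22, h(4.1) = 10/17, h(4.8) = 15/29, h(5.5) = 6/13.
T_5 = (Δx/2)·[h(x_0) + 2h(x_1) + ... + 2h(x_{4}) + h(x_5)].
Sum ≈ 2.3302.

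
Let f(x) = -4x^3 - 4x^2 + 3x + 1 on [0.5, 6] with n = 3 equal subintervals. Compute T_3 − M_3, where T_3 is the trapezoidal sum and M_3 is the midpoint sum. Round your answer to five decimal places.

-198.72569

T_3 ≈ -1657.1296296.
M_3 ≈ -1458.4039352.
T_3 − M_3 ≈ -198.72569.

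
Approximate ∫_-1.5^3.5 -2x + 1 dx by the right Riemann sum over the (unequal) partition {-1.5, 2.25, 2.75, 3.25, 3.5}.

-19.625

Subinterval widths: 3.75, 0.5, 0.5, 0.25.
Right endpoints: 2.25, 2.75, 3.25, 3.5.
f(2.25) = -3.5, f(2.75) = -4.5, f(3.25) = -5.5, f(3.5) = -6.
Sum = Σ Δx_i · f(x_i).
Sum = -19.625.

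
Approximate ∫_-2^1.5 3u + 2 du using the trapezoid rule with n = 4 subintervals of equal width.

4.375

Δu = (1.5 − (-2))/4 = 0.875.
f(-2) = -4, f(-1.125) = -1.375, f(-0.25) = 1.25, f(0.625) = 3.875, f(1.5) = 6.5.
T_4 = (Δu/2)·[f(u_0) + 2f(u_1) + 2f(u_2) + 2f(u_3) + f(u_4)].
Sum = 4.375.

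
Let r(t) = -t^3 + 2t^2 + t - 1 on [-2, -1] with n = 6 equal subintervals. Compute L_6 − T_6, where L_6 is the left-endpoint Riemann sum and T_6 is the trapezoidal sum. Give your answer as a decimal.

1

L_6 ≈ 6.94676.
T_6 ≈ 5.94676.
L_6 − T_6 = 1.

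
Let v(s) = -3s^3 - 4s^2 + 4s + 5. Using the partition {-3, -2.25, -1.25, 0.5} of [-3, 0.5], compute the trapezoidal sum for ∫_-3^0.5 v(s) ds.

Subinterval widths: 0.75, 1, 1.75.
v(-3) = 38, v(-2.25) = 9.921875, v(-1.25) = -0.390625, v(0.5) = 5.625.
On each subinterval the trapezoid contributes (Δs_i/2)·[v(s_{i-1}) + v(s_i)].
Sum = 27.31640625.

27.31640625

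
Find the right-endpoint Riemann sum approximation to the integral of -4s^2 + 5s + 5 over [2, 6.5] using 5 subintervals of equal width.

Δs = (6.5 − 2)/5 = 0.9.
Right endpoints: 2.9, 3.8, 4.7, 5.6, 6.5.
f(2.9) = -14.14, f(3.8) = -33.76, f(4.7) = -59.86, f(5.6) = -92.44, f(6.5) = -131.5.
Sum = Δs · [f(2.9) + f(3.8) + f(4.7) + f(5.6) + f(6.5)].
Sum = -298.53.

-298.53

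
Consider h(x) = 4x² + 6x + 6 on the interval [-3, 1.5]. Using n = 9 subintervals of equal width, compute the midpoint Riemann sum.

Δx = (1.5 − (-3))/9 = 0.5.
Midpoints: -2.75, -2.25, -1.75, -1.25, -0.75, -0.25, 0.25, 0.75, 1.25.
h(-2.75) = 19.75, h(-2.25) = 12.75, h(-1.75) = 7.75, h(-1.25) = 4.75, h(-0.75) = 3.75, h(-0.25) = 4.75, h(0.25) = 7.75, h(0.75) = 12.75, h(1.25) = 19.75.
Sum = Δx · [h(-2.75) + h(-2.25) + h(-1.75) + ...].
Sum = 46.875.

46.875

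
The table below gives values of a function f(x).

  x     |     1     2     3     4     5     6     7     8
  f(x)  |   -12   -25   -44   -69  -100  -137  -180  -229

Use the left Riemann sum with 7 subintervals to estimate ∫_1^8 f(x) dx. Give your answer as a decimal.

-567

Δx = 1.
Sum = 1·[(-12) + (-25) + (-44) + (-69) + (-100) + (-137) + (-180)] = -567.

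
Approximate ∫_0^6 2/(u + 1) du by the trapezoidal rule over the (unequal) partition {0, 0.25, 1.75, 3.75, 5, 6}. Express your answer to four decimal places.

Subinterval widths: 0.25, 1.5, 2, 1.25, 1.
f(0) = 2, f(0.25) = 1.6, f(1.75) = 8/11, f(3.75) = 8/19, f(5) = 1/3, f(6) = 2/7.
On each subinterval the trapezoid contributes (Δu_i/2)·[f(u_{i-1}) + f(u_i)].
Sum ≈ 4.1248.

4.1248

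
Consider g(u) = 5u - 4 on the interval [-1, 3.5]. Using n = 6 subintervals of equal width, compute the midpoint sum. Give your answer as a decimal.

10.125

Δu = (3.5 − (-1))/6 = 0.75.
Midpoints: -0.625, 0.125, 0.875, 1.625, 2.375, 3.125.
g(-0.625) = -7.125, g(0.125) = -3.375, g(0.875) = 0.375, g(1.625) = 4.125, g(2.375) = 7.875, g(3.125) = 11.625.
Sum = Δu · [g(-0.625) + g(0.125) + g(0.875) + ...].
Sum = 10.125.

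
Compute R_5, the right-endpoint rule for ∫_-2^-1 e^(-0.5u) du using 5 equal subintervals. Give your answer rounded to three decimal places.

Δu = (-1 − (-2))/5 = 0.2.
Right endpoints: -1.8, -1.6, -1.4, -1.2, -1.
f(-1.8) ≈ 2.460, f(-1.6) ≈ 2.226, f(-1.4) ≈ 2.014, f(-1.2) ≈ 1.822, f(-1) ≈ 1.649.
Sum = Δu · [f(-1.8) + f(-1.6) + f(-1.4) + f(-1.2) + f(-1)].
Sum ≈ 2.034.

2.034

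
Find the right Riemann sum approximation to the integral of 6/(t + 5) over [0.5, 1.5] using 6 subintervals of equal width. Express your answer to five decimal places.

Δt = (1.5 − 0.5)/6 = 1/6.
Right endpoints: 2/3, 5/6, 1, 7/6, 4/3, 1.5.
f(2/3) = 18/17, f(5/6) = 36/35, f(1) = 1, f(7/6) = 36/37, f(4/3) = 18/19, f(1.5) = 12/13.
Sum = Δt · [f(2/3) + f(5/6) + f(1) + ...].
Sum ≈ 0.98847.

0.98847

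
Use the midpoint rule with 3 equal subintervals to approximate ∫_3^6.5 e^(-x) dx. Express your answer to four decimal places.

Δx = (6.5 − 3)/3 = 7/6.
Midpoints: 43/12, 4.75, 71/12.
f(43/12) ≈ 0.0278, f(4.75) ≈ 0.0087, f(71/12) ≈ 0.0027.
Sum = Δx · [f(43/12) + f(4.75) + f(71/12)].
Sum ≈ 0.0457.

0.0457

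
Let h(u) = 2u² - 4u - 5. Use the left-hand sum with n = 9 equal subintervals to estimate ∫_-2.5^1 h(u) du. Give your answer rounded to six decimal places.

Δu = (1 − (-2.5))/9 = 7/18.
Left endpoints: -2.5, -19/9, -31/18, -4/3, -17/18, -5/9, -1/6, 2/9, 11/18.
h(-2.5) = 17.5, h(-19/9) = 1001/81, h(-31/18) = 1267/162, h(-4/3) = 35/9, h(-17/18) = 91/162, h(-5/9) = -175/81, h(-1/6) = -77/18, h(2/9) = -469/81, h(11/18) = -1085/162.
Sum = Δu · [h(-2.5) + h(-19/9) + h(-31/18) + ...].
Sum ≈ 9.023663.

9.023663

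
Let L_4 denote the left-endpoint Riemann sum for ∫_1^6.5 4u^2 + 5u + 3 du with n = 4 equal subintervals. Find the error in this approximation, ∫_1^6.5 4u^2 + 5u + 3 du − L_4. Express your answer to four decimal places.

125.4115

Exact integral: ∫_1^6.5 f(u) du ≈ 484.458333.
L_4 = 359.046875.
Error ≈ 484.458333 − 359.046875 ≈ 125.4115.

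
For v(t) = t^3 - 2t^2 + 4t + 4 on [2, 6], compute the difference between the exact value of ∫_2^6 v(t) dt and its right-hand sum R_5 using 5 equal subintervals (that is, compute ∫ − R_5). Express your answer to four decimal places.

-68.2667

Exact integral: ∫_2^6 v(t) dt ≈ 261.333333.
R_5 = 329.6.
Error ≈ 261.333333 − 329.6 ≈ -68.2667.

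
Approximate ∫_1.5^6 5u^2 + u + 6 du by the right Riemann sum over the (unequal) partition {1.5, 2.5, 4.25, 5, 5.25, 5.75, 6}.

491.53125

Subinterval widths: 1, 1.75, 0.75, 0.25, 0.5, 0.25.
Right endpoints: 2.5, 4.25, 5, 5.25, 5.75, 6.
f(2.5) = 39.75, f(4.25) = 100.5625, f(5) = 136, f(5.25) = 149.0625, f(5.75) = 177.0625, f(6) = 192.
Sum = Σ Δu_i · f(u_i).
Sum = 491.53125.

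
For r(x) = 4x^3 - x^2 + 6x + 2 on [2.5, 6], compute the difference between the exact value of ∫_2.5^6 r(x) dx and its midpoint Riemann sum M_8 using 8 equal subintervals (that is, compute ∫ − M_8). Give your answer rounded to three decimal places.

Exact integral: ∫_2.5^6 r(x) dx ≈ 1286.39583.
M_8 ≈ 1283.60449.
Error ≈ 1286.39583 − 1283.60449 ≈ 2.791.

2.791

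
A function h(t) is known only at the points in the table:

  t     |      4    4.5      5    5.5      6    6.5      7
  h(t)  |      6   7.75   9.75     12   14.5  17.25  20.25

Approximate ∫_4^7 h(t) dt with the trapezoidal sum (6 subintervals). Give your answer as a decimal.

Δt = 0.5.
T_6 = (0.5/2)·[6 + 2·7.75 + 2·9.75 + 2·12 + 2·14.5 + 2·17.25 + 20.25] = 37.1875.

37.1875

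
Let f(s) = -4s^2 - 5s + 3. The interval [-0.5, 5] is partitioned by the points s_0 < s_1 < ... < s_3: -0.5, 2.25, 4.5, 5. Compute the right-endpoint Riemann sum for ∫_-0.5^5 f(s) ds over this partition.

-365.5

Subinterval widths: 2.75, 2.25, 0.5.
Right endpoints: 2.25, 4.5, 5.
f(2.25) = -28.5, f(4.5) = -100.5, f(5) = -122.
Sum = Σ Δs_i · f(s_i).
Sum = -365.5.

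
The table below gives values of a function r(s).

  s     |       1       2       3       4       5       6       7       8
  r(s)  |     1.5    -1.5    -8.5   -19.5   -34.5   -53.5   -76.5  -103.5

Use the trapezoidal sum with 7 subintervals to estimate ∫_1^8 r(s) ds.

-245

Δs = 1.
T_7 = (1/2)·[1.5 + 2·(-1.5) + 2·(-8.5) + 2·(-19.5) + 2·(-34.5) + 2·(-53.5) + 2·(-76.5) + (-103.5)] = -245.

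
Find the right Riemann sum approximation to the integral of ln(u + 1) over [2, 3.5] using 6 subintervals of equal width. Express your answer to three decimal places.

Δu = (3.5 − 2)/6 = 0.25.
Right endpoints: 2.25, 2.5, 2.75, 3, 3.25, 3.5.
f(2.25) ≈ 1.179, f(2.5) ≈ 1.253, f(2.75) ≈ 1.322, f(3) ≈ 1.386, f(3.25) ≈ 1.447, f(3.5) ≈ 1.504.
Sum = Δu · [f(2.25) + f(2.5) + f(2.75) + ...].
Sum ≈ 2.023.

2.023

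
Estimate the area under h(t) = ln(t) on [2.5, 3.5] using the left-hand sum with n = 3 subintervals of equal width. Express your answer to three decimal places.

Δt = (3.5 − 2.5)/3 = 1/3.
Left endpoints: 2.5, 17/6, 19/6.
h(2.5) ≈ 0.916, h(17/6) ≈ 1.041, h(19/6) ≈ 1.153.
Sum = Δt · [h(2.5) + h(17/6) + h(19/6)].
Sum ≈ 1.037.

1.037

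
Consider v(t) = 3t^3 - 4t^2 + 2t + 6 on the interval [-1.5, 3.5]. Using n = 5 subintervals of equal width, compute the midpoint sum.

Δt = (3.5 − (-1.5))/5 = 1.
Midpoints: -1, 0, 1, 2, 3.
v(-1) = -3, v(0) = 6, v(1) = 7, v(2) = 18, v(3) = 57.
Sum = Δt · [v(-1) + v(0) + v(1) + v(2) + v(3)].
Sum = 85.

85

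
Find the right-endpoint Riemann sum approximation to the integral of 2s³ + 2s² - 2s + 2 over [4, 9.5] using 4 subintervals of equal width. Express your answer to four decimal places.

Δs = (9.5 − 4)/4 = 1.375.
Right endpoints: 5.375, 6.75, 8.125, 9.5.
f(5.375) = 359.60546875, f(6.75) = 694.71875, f(8.125) = 1190.53515625, f(9.5) = 1878.25.
Sum = Δs · [f(5.375) + f(6.75) + f(8.125) + f(9.5)].
Sum ≈ 5669.2754.

5669.2754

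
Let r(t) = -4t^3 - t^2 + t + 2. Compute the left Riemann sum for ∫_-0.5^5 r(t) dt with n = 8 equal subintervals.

-476.73828125

Δt = (5 − (-0.5))/8 = 0.6875.
Left endpoints: -0.5, 0.1875, 0.875, 1.5625, 2.25, 2.9375, 3.625, 4.3125.
r(-0.5) = 1.75, r(0.1875) = 2177/1024, r(0.875) = -0.5703125, r(1.5625) = -14477/1024, r(2.25) = -46.375, r(2.9375) = -107603/1024, r(3.625) = -198.0546875, r(4.3125) = -341089/1024.
Sum = Δt · [r(-0.5) + r(0.1875) + r(0.875) + ...].
Sum = -476.73828125.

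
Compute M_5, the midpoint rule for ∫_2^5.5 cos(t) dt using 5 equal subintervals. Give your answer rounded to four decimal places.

Δt = (5.5 − 2)/5 = 0.7.
Midpoints: 2.35, 3.05, 3.75, 4.45, 5.15.
f(2.35) ≈ -0.7027, f(3.05) ≈ -0.9958, f(3.75) ≈ -0.8206, f(4.45) ≈ -0.2594, f(5.15) ≈ 0.4238.
Sum = Δt · [f(2.35) + f(3.05) + f(3.75) + f(4.45) + f(5.15)].
Sum ≈ -1.6483.

-1.6483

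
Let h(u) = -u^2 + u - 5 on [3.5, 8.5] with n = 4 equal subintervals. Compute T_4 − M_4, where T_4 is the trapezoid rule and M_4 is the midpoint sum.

-1.953125

T_4 = -186.71875.
M_4 = -184.765625.
T_4 − M_4 = -1.953125.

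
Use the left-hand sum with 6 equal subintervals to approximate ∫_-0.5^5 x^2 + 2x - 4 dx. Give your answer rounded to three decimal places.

28.843

Δx = (5 − (-0.5))/6 = 11/12.
Left endpoints: -0.5, 5/12, 4/3, 2.25, 19/6, 49/12.
f(-0.5) = -4.75, f(5/12) = -431/144, f(4/3) = 4/9, f(2.25) = 5.5625, f(19/6) = 445/36, f(49/12) = 3001/144.
Sum = Δx · [f(-0.5) + f(5/12) + f(4/3) + ...].
Sum ≈ 28.843.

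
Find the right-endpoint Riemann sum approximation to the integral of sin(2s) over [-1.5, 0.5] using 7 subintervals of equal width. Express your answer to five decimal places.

-0.60384

Δs = (0.5 − (-1.5))/7 = 2/7.
Right endpoints: -17/14, -13/14, -9/14, -5/14, -1/14, 3/14, 0.5.
f(-17/14) ≈ -0.65412, f(-13/14) ≈ -0.95928, f(-9/14) ≈ -0.95964, f(-5/14) ≈ -0.65508, f(-1/14) ≈ -0.14237, f(3/14) ≈ 0.41557, f(0.5) ≈ 0.84147.
Sum = Δs · [f(-17/14) + f(-13/14) + f(-9/14) + ...].
Sum ≈ -0.60384.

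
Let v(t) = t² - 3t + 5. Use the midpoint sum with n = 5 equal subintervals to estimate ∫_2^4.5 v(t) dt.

15.78125

Δt = (4.5 − 2)/5 = 0.5.
Midpoints: 2.25, 2.75, 3.25, 3.75, 4.25.
v(2.25) = 3.3125, v(2.75) = 4.3125, v(3.25) = 5.8125, v(3.75) = 7.8125, v(4.25) = 10.3125.
Sum = Δt · [v(2.25) + v(2.75) + v(3.25) + v(3.75) + v(4.25)].
Sum = 15.78125.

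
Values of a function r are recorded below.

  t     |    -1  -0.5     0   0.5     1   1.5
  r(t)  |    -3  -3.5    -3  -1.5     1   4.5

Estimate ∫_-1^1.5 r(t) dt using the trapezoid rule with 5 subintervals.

Δt = 0.5.
T_5 = (0.5/2)·[(-3) + 2·(-3.5) + 2·(-3) + 2·(-1.5) + 2·1 + 4.5] = -3.125.

-3.125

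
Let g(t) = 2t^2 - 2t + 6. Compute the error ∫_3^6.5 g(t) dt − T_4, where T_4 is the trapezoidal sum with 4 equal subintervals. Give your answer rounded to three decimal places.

Exact integral: ∫_3^6.5 g(t) dt ≈ 152.83333.
T_4 = 153.7265625.
Error ≈ 152.83333 − 153.7265625 ≈ -0.893.

-0.893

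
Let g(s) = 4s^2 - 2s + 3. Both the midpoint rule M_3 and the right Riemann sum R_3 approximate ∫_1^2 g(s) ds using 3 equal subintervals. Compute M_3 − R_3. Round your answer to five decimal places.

M_3 ≈ 9.2962963.
R_3 ≈ 11.0740741.
M_3 − R_3 ≈ -1.77778.

-1.77778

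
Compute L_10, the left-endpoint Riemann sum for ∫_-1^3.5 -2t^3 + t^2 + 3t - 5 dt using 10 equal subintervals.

-52.3434375

Δt = (3.5 − (-1))/10 = 0.45.
Left endpoints: -1, -0.55, -0.1, 0.35, 0.8, 1.25, 1.7, 2.15, 2.6, 3.05.
f(-1) = -5, f(-0.55) = -6.01475, f(-0.1) = -5.288, f(0.35) = -3.91325, f(0.8) = -2.984, f(1.25) = -3.59375, f(1.7) = -6.836, f(2.15) = -13.80425, f(2.6) = -25.592, f(3.05) = -43.29275.
Sum = Δt · [f(-1) + f(-0.55) + f(-0.1) + ...].
Sum = -52.3434375.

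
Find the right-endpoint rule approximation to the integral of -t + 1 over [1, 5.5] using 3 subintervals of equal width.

-13.5

Δt = (5.5 − 1)/3 = 1.5.
Right endpoints: 2.5, 4, 5.5.
f(2.5) = -1.5, f(4) = -3, f(5.5) = -4.5.
Sum = Δt · [f(2.5) + f(4) + f(5.5)].
Sum = -13.5.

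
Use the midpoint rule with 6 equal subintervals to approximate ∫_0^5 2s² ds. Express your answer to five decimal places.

82.75463

Δs = (5 − 0)/6 = 5/6.
Midpoints: 5/12, 1.25, 25/12, 35/12, 3.75, 55/12.
f(5/12) = 25/72, f(1.25) = 3.125, f(25/12) = 625/72, f(35/12) = 1225/72, f(3.75) = 28.125, f(55/12) = 3025/72.
Sum = Δs · [f(5/12) + f(1.25) + f(25/12) + ...].
Sum ≈ 82.75463.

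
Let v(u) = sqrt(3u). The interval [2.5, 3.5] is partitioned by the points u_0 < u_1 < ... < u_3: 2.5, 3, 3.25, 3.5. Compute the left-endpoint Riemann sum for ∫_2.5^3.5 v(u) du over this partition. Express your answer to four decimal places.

Subinterval widths: 0.5, 0.25, 0.25.
Left endpoints: 2.5, 3, 3.25.
v(2.5) ≈ 2.7386, v(3) ≈ 3.0000, v(3.25) ≈ 3.1225.
Sum = Σ Δu_i · v(u_i).
Sum ≈ 2.8999.

2.8999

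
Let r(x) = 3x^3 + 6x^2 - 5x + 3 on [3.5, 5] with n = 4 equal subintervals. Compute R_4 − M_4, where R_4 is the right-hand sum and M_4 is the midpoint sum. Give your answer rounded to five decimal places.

R_4 ≈ 553.7666016.
M_4 ≈ 492.3002930.
R_4 − M_4 ≈ 61.46631.

61.46631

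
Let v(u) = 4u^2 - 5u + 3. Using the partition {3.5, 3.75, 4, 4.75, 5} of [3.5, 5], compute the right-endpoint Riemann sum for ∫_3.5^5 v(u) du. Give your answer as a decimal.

Subinterval widths: 0.25, 0.25, 0.75, 0.25.
Right endpoints: 3.75, 4, 4.75, 5.
v(3.75) = 40.5, v(4) = 47, v(4.75) = 69.5, v(5) = 78.
Sum = Σ Δu_i · v(u_i).
Sum = 93.5.

93.5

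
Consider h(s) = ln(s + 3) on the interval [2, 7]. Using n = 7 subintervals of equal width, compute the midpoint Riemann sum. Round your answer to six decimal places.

9.980783

Δs = (7 − 2)/7 = 5/7.
Midpoints: 33/14, 43/14, 53/14, 4.5, 73/14, 83/14, 93/14.
h(33/14) ≈ 1.678431, h(43/14) ≈ 1.803594, h(53/14) ≈ 1.914820, h(4.5) ≈ 2.014903, h(73/14) ≈ 2.105875, h(83/14) ≈ 2.189256, h(93/14) ≈ 2.266217.
Sum = Δs · [h(33/14) + h(43/14) + h(53/14) + ...].
Sum ≈ 9.980783.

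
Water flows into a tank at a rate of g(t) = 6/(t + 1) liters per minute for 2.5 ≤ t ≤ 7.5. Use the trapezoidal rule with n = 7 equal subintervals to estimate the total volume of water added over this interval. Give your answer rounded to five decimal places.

Δt = (7.5 − 2.5)/7 = 5/7.
g(2.5) = 12/7, g(45/14) = 84/59, g(55/14) = 28/23, g(65/14) = 84/79, g(75/14) = 84/89, g(85/14) = 28/33, g(95/14) = 84/109, g(7.5) = 12/17.
T_7 = (Δt/2)·[g(t_0) + 2g(t_1) + ... + 2g(t_{6}) + g(t_7)].
Sum ≈ 5.34103.

5.34103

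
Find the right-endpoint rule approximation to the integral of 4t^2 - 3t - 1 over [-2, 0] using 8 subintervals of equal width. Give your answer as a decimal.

Δt = (0 − (-2))/8 = 0.25.
Right endpoints: -1.75, -1.5, -1.25, -1, -0.75, -0.5, -0.25, 0.
f(-1.75) = 16.5, f(-1.5) = 12.5, f(-1.25) = 9, f(-1) = 6, f(-0.75) = 3.5, f(-0.5) = 1.5, f(-0.25) = 0, f(0) = -1.
Sum = Δt · [f(-1.75) + f(-1.5) + f(-1.25) + ...].
Sum = 12.

12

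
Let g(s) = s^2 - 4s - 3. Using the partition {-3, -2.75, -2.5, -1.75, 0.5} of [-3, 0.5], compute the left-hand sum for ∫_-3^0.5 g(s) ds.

34.21875

Subinterval widths: 0.25, 0.25, 0.75, 2.25.
Left endpoints: -3, -2.75, -2.5, -1.75.
g(-3) = 18, g(-2.75) = 15.5625, g(-2.5) = 13.25, g(-1.75) = 7.0625.
Sum = Σ Δs_i · g(s_i).
Sum = 34.21875.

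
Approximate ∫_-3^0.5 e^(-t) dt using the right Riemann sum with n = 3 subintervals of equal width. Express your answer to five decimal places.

Δt = (0.5 − (-3))/3 = 7/6.
Right endpoints: -11/6, -2/3, 0.5.
f(-11/6) ≈ 6.25470, f(-2/3) ≈ 1.94773, f(0.5) ≈ 0.60653.
Sum = Δt · [f(-11/6) + f(-2/3) + f(0.5)].
Sum ≈ 10.27713.

10.27713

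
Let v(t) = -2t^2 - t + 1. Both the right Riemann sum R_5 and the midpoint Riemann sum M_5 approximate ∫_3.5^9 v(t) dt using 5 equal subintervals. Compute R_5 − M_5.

-81.9775

R_5 = -567.16.
M_5 = -485.1825.
R_5 − M_5 = -81.9775.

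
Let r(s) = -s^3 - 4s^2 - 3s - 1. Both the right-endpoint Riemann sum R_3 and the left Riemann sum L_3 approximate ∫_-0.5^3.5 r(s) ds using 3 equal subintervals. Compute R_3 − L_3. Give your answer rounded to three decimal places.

R_3 ≈ -195.57407.
L_3 ≈ -58.24074.
R_3 − L_3 ≈ -137.333.

-137.333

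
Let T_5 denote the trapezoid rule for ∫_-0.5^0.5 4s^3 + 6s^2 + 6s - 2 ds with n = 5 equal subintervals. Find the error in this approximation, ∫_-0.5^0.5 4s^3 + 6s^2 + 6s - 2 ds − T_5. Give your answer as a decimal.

-0.04

Exact integral: ∫_-0.5^0.5 f(s) ds = -1.5.
T_5 = -1.46.
Error = -1.5 − (-1.46) = -0.04.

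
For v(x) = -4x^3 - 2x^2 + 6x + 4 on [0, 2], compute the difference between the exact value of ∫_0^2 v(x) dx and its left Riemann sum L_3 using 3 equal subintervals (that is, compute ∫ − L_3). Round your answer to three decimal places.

-7.259

Exact integral: ∫_0^2 v(x) dx ≈ -1.33333.
L_3 ≈ 5.92593.
Error ≈ -1.33333 − 5.92593 ≈ -7.259.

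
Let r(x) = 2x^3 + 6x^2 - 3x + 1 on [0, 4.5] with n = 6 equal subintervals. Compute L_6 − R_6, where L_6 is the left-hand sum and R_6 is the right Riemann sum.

L_6 = 260.7890625.
R_6 = 478.4765625.
L_6 − R_6 = -217.6875.

-217.6875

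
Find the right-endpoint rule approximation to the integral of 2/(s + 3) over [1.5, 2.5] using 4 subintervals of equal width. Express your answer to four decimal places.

0.3914

Δs = (2.5 − 1.5)/4 = 0.25.
Right endpoints: 1.75, 2, 2.25, 2.5.
f(1.75) = 8/19, f(2) = 0.4, f(2.25) = 8/21, f(2.5) = 4/11.
Sum = Δs · [f(1.75) + f(2) + f(2.25) + f(2.5)].
Sum ≈ 0.3914.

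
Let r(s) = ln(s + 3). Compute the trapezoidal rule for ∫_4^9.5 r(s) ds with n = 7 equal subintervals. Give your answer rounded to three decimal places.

12.447

Δs = (9.5 − 4)/7 = 11/14.
r(4) ≈ 1.946, r(67/14) ≈ 2.052, r(39/7) ≈ 2.148, r(89/14) ≈ 2.236, r(50/7) ≈ 2.317, r(111/14) ≈ 2.391, r(61/7) ≈ 2.461, r(9.5) ≈ 2.526.
T_7 = (Δs/2)·[r(s_0) + 2r(s_1) + ... + 2r(s_{6}) + r(s_7)].
Sum ≈ 12.447.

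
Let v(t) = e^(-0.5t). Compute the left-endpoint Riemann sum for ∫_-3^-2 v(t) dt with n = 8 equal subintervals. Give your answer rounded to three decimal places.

3.638

Δt = (-2 − (-3))/8 = 0.125.
Left endpoints: -3, -2.875, -2.75, -2.625, -2.5, -2.375, -2.25, -2.125.
v(-3) ≈ 4.482, v(-2.875) ≈ 4.210, v(-2.75) ≈ 3.955, v(-2.625) ≈ 3.715, v(-2.5) ≈ 3.490, v(-2.375) ≈ 3.279, v(-2.25) ≈ 3.080, v(-2.125) ≈ 2.894.
Sum = Δt · [v(-3) + v(-2.875) + v(-2.75) + ...].
Sum ≈ 3.638.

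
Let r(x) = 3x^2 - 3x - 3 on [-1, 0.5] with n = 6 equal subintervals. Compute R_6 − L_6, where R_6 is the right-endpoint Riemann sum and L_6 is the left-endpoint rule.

R_6 = -3.046875.
L_6 = -1.359375.
R_6 − L_6 = -1.6875.

-1.6875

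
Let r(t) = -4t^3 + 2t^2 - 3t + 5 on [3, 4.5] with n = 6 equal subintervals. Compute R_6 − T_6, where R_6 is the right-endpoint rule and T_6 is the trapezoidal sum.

R_6 = -326.171875.
T_6 = -296.359375.
R_6 − T_6 = -29.8125.

-29.8125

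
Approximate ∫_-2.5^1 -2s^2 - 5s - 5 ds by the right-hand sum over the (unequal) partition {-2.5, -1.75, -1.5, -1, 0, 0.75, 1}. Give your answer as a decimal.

Subinterval widths: 0.75, 0.25, 0.5, 1, 0.75, 0.25.
Right endpoints: -1.75, -1.5, -1, 0, 0.75, 1.
f(-1.75) = -2.375, f(-1.5) = -2, f(-1) = -2, f(0) = -5, f(0.75) = -9.875, f(1) = -12.
Sum = Σ Δs_i · f(s_i).
Sum = -18.6875.

-18.6875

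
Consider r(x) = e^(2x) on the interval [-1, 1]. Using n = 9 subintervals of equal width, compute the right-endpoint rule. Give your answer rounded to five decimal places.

Δx = (1 − (-1))/9 = 2/9.
Right endpoints: -7/9, -5/9, -1/3, -1/9, 1/9, 1/3, 5/9, 7/9, 1.
r(-7/9) ≈ 0.21107, r(-5/9) ≈ 0.32919, r(-1/3) ≈ 0.51342, r(-1/9) ≈ 0.80074, r(1/9) ≈ 1.24885, r(1/3) ≈ 1.94773, r(5/9) ≈ 3.03773, r(7/9) ≈ 4.73772, r(1) ≈ 7.38906.
Sum = Δx · [r(-7/9) + r(-5/9) + r(-1/3) + ...].
Sum ≈ 4.49234.

4.49234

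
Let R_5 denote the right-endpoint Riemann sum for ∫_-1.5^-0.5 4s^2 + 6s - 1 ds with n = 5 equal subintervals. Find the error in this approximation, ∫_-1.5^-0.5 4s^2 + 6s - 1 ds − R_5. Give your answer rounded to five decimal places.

0.17333

Exact integral: ∫_-1.5^-0.5 f(s) ds ≈ -2.6666667.
R_5 = -2.84.
Error ≈ -2.6666667 − (-2.84) ≈ 0.17333.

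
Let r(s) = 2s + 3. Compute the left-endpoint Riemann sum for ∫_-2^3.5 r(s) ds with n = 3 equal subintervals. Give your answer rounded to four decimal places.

Δs = (3.5 − (-2))/3 = 11/6.
Left endpoints: -2, -1/6, 5/3.
r(-2) = -1, r(-1/6) = 8/3, r(5/3) = 19/3.
Sum = Δs · [r(-2) + r(-1/6) + r(5/3)].
Sum ≈ 14.6667.

14.6667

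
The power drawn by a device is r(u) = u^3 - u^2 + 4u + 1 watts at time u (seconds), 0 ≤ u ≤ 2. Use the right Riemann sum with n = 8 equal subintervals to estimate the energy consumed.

12.875

Δu = (2 − 0)/8 = 0.25.
Right endpoints: 0.25, 0.5, 0.75, 1, 1.25, 1.5, 1.75, 2.
r(0.25) = 1.953125, r(0.5) = 2.875, r(0.75) = 3.859375, r(1) = 5, r(1.25) = 6.390625, r(1.5) = 8.125, r(1.75) = 10.296875, r(2) = 13.
Sum = Δu · [r(0.25) + r(0.5) + r(0.75) + ...].
Sum = 12.875.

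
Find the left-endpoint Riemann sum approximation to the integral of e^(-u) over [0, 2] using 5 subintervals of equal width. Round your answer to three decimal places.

1.049

Δu = (2 − 0)/5 = 0.4.
Left endpoints: 0, 0.4, 0.8, 1.2, 1.6.
f(0) ≈ 1.000, f(0.4) ≈ 0.670, f(0.8) ≈ 0.449, f(1.2) ≈ 0.301, f(1.6) ≈ 0.202.
Sum = Δu · [f(0) + f(0.4) + f(0.8) + f(1.2) + f(1.6)].
Sum ≈ 1.049.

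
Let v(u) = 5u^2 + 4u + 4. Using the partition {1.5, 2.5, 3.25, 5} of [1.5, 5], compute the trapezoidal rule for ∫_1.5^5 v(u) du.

Subinterval widths: 1, 0.75, 1.75.
v(1.5) = 21.25, v(2.5) = 45.25, v(3.25) = 69.8125, v(5) = 149.
On each subinterval the trapezoid contributes (Δu_i/2)·[v(u_{i-1}) + v(u_i)].
Sum = 267.859375.

267.859375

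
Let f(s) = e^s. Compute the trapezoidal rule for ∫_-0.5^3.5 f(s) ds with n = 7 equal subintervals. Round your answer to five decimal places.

Δs = (3.5 − (-0.5))/7 = 4/7.
f(-0.5) ≈ 0.60653, f(1/14) ≈ 1.07404, f(9/14) ≈ 1.90191, f(17/14) ≈ 3.36789, f(25/14) ≈ 5.96384, f(33/14) ≈ 10.56073, f(41/14) ≈ 18.70090, f(3.5) ≈ 33.11545.
T_7 = (Δs/2)·[f(s_0) + 2f(s_1) + ... + 2f(s_{6}) + f(s_7)].
Sum ≈ 33.38874.

33.38874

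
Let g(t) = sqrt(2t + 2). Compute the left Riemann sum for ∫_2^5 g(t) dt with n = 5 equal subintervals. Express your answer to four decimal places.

8.6495

Δt = (5 − 2)/5 = 0.6.
Left endpoints: 2, 2.6, 3.2, 3.8, 4.4.
g(2) ≈ 2.4495, g(2.6) ≈ 2.6833, g(3.2) ≈ 2.8983, g(3.8) ≈ 3.0984, g(4.4) ≈ 3.2863.
Sum = Δt · [g(2) + g(2.6) + g(3.2) + g(3.8) + g(4.4)].
Sum ≈ 8.6495.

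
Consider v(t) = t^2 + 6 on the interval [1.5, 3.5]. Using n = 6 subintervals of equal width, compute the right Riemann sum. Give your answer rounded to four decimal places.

Δt = (3.5 − 1.5)/6 = 1/3.
Right endpoints: 11/6, 13/6, 2.5, 17/6, 19/6, 3.5.
v(11/6) = 337/36, v(13/6) = 385/36, v(2.5) = 12.25, v(17/6) = 505/36, v(19/6) = 577/36, v(3.5) = 18.25.
Sum = Δt · [v(11/6) + v(13/6) + v(2.5) + ...].
Sum ≈ 26.8704.

26.8704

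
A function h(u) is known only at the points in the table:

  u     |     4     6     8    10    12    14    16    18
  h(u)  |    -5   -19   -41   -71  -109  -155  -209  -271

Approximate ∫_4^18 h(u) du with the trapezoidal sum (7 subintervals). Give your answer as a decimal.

-1484

Δu = 2.
T_7 = (2/2)·[(-5) + 2·(-19) + 2·(-41) + 2·(-71) + 2·(-109) + 2·(-155) + 2·(-209) + (-271)] = -1484.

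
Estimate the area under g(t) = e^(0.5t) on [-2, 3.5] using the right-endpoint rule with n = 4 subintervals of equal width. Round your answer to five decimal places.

14.89786

Δt = (3.5 − (-2))/4 = 1.375.
Right endpoints: -0.625, 0.75, 2.125, 3.5.
g(-0.625) ≈ 0.73162, g(0.75) ≈ 1.45499, g(2.125) ≈ 2.89360, g(3.5) ≈ 5.75460.
Sum = Δt · [g(-0.625) + g(0.75) + g(2.125) + g(3.5)].
Sum ≈ 14.89786.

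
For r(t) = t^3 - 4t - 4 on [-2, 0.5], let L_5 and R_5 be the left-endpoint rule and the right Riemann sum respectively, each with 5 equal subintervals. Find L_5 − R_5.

0.9375

L_5 = -6.25.
R_5 = -7.1875.
L_5 − R_5 = 0.9375.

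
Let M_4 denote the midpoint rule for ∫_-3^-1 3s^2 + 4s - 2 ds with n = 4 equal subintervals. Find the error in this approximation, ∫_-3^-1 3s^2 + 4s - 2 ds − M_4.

0.125

Exact integral: ∫_-3^-1 f(s) ds = 6.
M_4 = 5.875.
Error = 6 − 5.875 = 0.125.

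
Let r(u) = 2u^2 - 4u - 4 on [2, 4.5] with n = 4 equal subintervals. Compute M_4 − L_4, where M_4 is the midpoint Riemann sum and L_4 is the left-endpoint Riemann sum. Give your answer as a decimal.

6.54296875

M_4 = 12.75390625.
L_4 = 6.2109375.
M_4 − L_4 = 6.54296875.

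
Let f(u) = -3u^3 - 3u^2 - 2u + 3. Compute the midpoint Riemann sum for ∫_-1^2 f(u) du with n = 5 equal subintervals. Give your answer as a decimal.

-13.575

Δu = (2 − (-1))/5 = 0.6.
Midpoints: -0.7, -0.1, 0.5, 1.1, 1.7.
f(-0.7) = 3.959, f(-0.1) = 3.173, f(0.5) = 0.875, f(1.1) = -6.823, f(1.7) = -23.809.
Sum = Δu · [f(-0.7) + f(-0.1) + f(0.5) + f(1.1) + f(1.7)].
Sum = -13.575.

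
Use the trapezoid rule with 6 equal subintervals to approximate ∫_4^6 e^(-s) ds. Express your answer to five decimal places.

Δs = (6 − 4)/6 = 1/3.
f(4) ≈ 0.01832, f(13/3) ≈ 0.01312, f(14/3) ≈ 0.00940, f(5) ≈ 0.00674, f(16/3) ≈ 0.00483, f(17/3) ≈ 0.00346, f(6) ≈ 0.00248.
T_6 = (Δs/2)·[f(s_0) + 2f(s_1) + ... + 2f(s_{5}) + f(s_6)].
Sum ≈ 0.01598.

0.01598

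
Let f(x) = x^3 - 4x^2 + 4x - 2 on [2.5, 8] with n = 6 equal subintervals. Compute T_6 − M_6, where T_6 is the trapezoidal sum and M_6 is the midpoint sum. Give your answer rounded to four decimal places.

13.5757

T_6 ≈ 465.951534.
M_6 ≈ 452.375796.
T_6 − M_6 ≈ 13.5757.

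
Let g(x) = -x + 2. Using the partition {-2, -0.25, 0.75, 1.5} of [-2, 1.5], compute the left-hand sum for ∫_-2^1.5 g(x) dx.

Subinterval widths: 1.75, 1, 0.75.
Left endpoints: -2, -0.25, 0.75.
g(-2) = 4, g(-0.25) = 2.25, g(0.75) = 1.25.
Sum = Σ Δx_i · g(x_i).
Sum = 10.1875.

10.1875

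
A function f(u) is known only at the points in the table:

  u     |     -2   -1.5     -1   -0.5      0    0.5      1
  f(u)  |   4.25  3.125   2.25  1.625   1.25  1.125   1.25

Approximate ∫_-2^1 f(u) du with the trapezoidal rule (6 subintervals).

Δu = 0.5.
T_6 = (0.5/2)·[4.25 + 2·3.125 + 2·2.25 + 2·1.625 + 2·1.25 + 2·1.125 + 1.25] = 6.0625.

6.0625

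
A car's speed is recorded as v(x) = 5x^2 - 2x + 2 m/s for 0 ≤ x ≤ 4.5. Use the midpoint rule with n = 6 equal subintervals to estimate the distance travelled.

Δx = (4.5 − 0)/6 = 0.75.
Midpoints: 0.375, 1.125, 1.875, 2.625, 3.375, 4.125.
v(0.375) = 1.953125, v(1.125) = 6.078125, v(1.875) = 15.828125, v(2.625) = 31.203125, v(3.375) = 52.203125, v(4.125) = 78.828125.
Sum = Δx · [v(0.375) + v(1.125) + v(1.875) + ...].
Sum = 139.5703125.

139.5703125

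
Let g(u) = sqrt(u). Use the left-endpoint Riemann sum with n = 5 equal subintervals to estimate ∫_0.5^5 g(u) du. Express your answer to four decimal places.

Δu = (5 − 0.5)/5 = 0.9.
Left endpoints: 0.5, 1.4, 2.3, 3.2, 4.1.
g(0.5) ≈ 0.7071, g(1.4) ≈ 1.1832, g(2.3) ≈ 1.5166, g(3.2) ≈ 1.7889, g(4.1) ≈ 2.0248.
Sum = Δu · [g(0.5) + g(1.4) + g(2.3) + g(3.2) + g(4.1)].
Sum ≈ 6.4985.

6.4985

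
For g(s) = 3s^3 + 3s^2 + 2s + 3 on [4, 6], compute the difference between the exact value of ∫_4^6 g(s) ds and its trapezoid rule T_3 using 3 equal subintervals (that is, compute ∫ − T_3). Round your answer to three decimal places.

-7.111

Exact integral: ∫_4^6 g(s) ds = 958.
T_3 ≈ 965.11111.
Error ≈ 958 − 965.11111 ≈ -7.111.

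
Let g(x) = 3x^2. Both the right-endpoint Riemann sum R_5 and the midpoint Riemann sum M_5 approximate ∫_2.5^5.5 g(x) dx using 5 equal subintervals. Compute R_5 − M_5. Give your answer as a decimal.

22.41

R_5 = 172.89.
M_5 = 150.48.
R_5 − M_5 = 22.41.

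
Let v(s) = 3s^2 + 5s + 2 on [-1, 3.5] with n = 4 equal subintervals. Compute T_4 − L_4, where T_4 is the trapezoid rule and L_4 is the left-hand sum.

T_4 = 83.84765625.
L_4 = 52.20703125.
T_4 − L_4 = 31.640625.

31.640625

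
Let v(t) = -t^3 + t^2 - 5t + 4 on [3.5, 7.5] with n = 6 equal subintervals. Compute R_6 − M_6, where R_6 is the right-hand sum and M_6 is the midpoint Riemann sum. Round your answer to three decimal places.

-125.222

R_6 ≈ -844.09259.
M_6 ≈ -718.87037.
R_6 − M_6 ≈ -125.222.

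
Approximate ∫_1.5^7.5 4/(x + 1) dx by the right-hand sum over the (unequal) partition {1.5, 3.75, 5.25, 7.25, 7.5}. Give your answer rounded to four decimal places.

3.9421

Subinterval widths: 2.25, 1.5, 2, 0.25.
Right endpoints: 3.75, 5.25, 7.25, 7.5.
f(3.75) = 16/19, f(5.25) = 0.64, f(7.25) = 16/33, f(7.5) = 8/17.
Sum = Σ Δx_i · f(x_i).
Sum ≈ 3.9421.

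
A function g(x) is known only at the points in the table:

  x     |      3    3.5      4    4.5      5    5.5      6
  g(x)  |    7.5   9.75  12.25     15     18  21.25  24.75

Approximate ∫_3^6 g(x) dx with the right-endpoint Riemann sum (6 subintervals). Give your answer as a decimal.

50.5

Δx = 0.5.
Sum = 0.5·[9.75 + 12.25 + 15 + 18 + 21.25 + 24.75] = 50.5.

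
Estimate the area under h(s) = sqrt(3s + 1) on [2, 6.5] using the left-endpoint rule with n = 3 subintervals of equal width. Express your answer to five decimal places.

Δs = (6.5 − 2)/3 = 1.5.
Left endpoints: 2, 3.5, 5.
h(2) ≈ 2.64575, h(3.5) ≈ 3.39116, h(5) ≈ 4.00000.
Sum = Δs · [h(2) + h(3.5) + h(5)].
Sum ≈ 15.05537.

15.05537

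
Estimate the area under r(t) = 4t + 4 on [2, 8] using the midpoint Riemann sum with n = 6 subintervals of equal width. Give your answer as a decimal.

144

Δt = (8 − 2)/6 = 1.
Midpoints: 2.5, 3.5, 4.5, 5.5, 6.5, 7.5.
r(2.5) = 14, r(3.5) = 18, r(4.5) = 22, r(5.5) = 26, r(6.5) = 30, r(7.5) = 34.
Sum = Δt · [r(2.5) + r(3.5) + r(4.5) + ...].
Sum = 144.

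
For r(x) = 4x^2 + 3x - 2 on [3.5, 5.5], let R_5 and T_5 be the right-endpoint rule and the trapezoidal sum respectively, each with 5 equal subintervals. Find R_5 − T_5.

R_5 = 203.48.
T_5 = 187.88.
R_5 − T_5 = 15.6.

15.6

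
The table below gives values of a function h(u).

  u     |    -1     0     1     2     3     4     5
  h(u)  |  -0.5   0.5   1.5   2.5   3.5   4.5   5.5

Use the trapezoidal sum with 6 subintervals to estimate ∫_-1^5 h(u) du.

15

Δu = 1.
T_6 = (1/2)·[(-0.5) + 2·0.5 + 2·1.5 + 2·2.5 + 2·3.5 + 2·4.5 + 5.5] = 15.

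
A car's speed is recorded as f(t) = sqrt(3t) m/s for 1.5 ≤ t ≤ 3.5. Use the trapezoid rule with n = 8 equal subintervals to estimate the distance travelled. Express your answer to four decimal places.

Δt = (3.5 − 1.5)/8 = 0.25.
f(1.5) ≈ 2.1213, f(1.75) ≈ 2.2913, f(2) ≈ 2.4495, f(2.25) ≈ 2.5981, f(2.5) ≈ 2.7386, f(2.75) ≈ 2.8723, f(3) ≈ 3.0000, f(3.25) ≈ 3.1225, f(3.5) ≈ 3.2404.
T_8 = (Δt/2)·[f(t_0) + 2f(t_1) + ... + 2f(t_{7}) + f(t_8)].
Sum ≈ 5.4383.

5.4383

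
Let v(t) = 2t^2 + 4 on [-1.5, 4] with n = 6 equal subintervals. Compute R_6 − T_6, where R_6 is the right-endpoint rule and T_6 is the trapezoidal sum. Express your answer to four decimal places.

R_6 ≈ 81.061343.
T_6 ≈ 68.457176.
R_6 − T_6 ≈ 12.6042.

12.6042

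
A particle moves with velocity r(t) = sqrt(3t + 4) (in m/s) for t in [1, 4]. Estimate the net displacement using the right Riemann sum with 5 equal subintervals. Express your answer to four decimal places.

10.5071

Δt = (4 − 1)/5 = 0.6.
Right endpoints: 1.6, 2.2, 2.8, 3.4, 4.
r(1.6) ≈ 2.9665, r(2.2) ≈ 3.2558, r(2.8) ≈ 3.5214, r(3.4) ≈ 3.7683, r(4) ≈ 4.0000.
Sum = Δt · [r(1.6) + r(2.2) + r(2.8) + r(3.4) + r(4)].
Sum ≈ 10.5071.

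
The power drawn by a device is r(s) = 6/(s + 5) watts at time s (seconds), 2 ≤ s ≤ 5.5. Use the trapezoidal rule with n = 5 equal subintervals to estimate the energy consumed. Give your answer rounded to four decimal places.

Δs = (5.5 − 2)/5 = 0.7.
r(2) = 6/7, r(2.7) = 60/77, r(3.4) = 5/7, r(4.1) = 60/91, r(4.8) = 30/49, r(5.5) = 4/7.
T_5 = (Δs/2)·[r(s_0) + 2r(s_1) + ... + 2r(s_{4}) + r(s_5)].
Sum ≈ 2.4356.

2.4356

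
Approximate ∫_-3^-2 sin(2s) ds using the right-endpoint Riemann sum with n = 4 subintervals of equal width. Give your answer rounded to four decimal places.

Δs = (-2 − (-3))/4 = 0.25.
Right endpoints: -2.75, -2.5, -2.25, -2.
f(-2.75) ≈ 0.7055, f(-2.5) ≈ 0.9589, f(-2.25) ≈ 0.9775, f(-2) ≈ 0.7568.
Sum = Δs · [f(-2.75) + f(-2.5) + f(-2.25) + f(-2)].
Sum ≈ 0.8497.

0.8497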